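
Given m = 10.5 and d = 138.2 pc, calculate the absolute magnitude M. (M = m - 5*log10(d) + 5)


M = m - 5*log10(d) + 5 = 10.5 - 5*log10(138.2) + 5 = 4.7975

4.7975


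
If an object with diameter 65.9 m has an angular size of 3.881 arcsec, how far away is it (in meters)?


D = size / theta_rad, theta_rad = 3.881 * pi/(180*3600) = 1.882e-05, D = 3.502e+06

3.502e+06 m


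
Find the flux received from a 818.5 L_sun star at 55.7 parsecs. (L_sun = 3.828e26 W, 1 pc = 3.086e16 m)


F = L / (4*pi*d^2) = 3.133e+29 / (4*pi*(1.719e+18)^2) = 8.439e-09

8.439e-09 W/m^2


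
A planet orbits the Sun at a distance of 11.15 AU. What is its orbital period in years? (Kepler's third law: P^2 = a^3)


P = a^(3/2) = 11.15^1.5 = 37.2317

37.2317 years


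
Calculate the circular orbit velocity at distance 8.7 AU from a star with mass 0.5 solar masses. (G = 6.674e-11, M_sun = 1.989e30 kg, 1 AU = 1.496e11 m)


v = sqrt(GM/r) = sqrt(6.674e-11 * 9.945e+29 / 1.302e+12) = 7141.1815

7141.1815 m/s


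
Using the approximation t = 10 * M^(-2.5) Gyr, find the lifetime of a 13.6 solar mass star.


t = 10 * M^(-2.5) = 10 * 13.6^(-2.5) = 0.0147

0.0147 Gyr


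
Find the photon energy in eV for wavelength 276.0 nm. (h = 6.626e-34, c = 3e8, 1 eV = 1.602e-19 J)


E = hc/lambda = 6.626e-34 * 3e8 / 2.760e-07 = 7.202e-19 J = 4.4957 eV

4.4957 eV


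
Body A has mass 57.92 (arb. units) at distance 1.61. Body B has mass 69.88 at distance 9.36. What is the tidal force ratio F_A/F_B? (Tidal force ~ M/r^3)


Ratio = (M1/r1^3) / (M2/r2^3) = (57.92/1.61^3) / (69.88/9.36^3) = 162.8642

162.8642


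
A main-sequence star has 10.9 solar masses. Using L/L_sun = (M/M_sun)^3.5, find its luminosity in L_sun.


L/L_sun = (M/M_sun)^3.5 = 10.9^3.5 = 4275.5574

4275.5574 L_sun


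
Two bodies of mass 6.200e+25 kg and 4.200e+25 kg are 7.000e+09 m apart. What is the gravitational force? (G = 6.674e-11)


F = G*m1*m2/r^2 = 6.674e-11 * 6.200e+25 * 4.200e+25 / (7.000e+09)^2 = 6.674e-11 * 2.604e+51 / 4.900e+19 = 3.547e+21

3.547e+21 N


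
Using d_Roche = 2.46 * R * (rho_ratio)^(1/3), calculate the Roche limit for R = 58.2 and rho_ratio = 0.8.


d_Roche = 2.46 * 58.2 * 0.8^(1/3) = 132.9091

132.9091


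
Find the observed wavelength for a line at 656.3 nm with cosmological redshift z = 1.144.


lam_obs = lam_emit * (1 + z) = 656.3 * (1 + 1.144) = 1407.1072

1407.1072 nm


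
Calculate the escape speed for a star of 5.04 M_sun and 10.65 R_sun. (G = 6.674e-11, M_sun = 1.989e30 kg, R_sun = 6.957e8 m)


M = 5.04 * 1.989e30 kg = 1.002456e+31 kg; R = 10.65 * 6.957e8 m = 7.409205e+09 m. v_esc = sqrt(2GM/R) = sqrt(2 * 6.674e-11 * 1.002456e+31 / 7.409205e+09) = 424966.7516

424966.7516 m/s


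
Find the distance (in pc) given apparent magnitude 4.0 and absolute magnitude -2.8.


d = 10^((m - M + 5)/5) = 10^((4.0 - -2.8 + 5)/5) = 229.0868

229.0868 pc


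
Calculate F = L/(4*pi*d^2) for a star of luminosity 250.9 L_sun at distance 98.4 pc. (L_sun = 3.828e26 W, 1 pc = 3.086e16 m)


F = L / (4*pi*d^2) = 9.604e+28 / (4*pi*(3.037e+18)^2) = 8.289e-10

8.289e-10 W/m^2


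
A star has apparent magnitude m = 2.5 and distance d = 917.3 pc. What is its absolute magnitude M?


M = m - 5*log10(d) + 5 = 2.5 - 5*log10(917.3) + 5 = -7.3126

-7.3126


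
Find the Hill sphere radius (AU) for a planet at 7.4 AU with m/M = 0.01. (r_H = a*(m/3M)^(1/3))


r_H = a * (m/3M)^(1/3) = 7.4 * (0.01/3)^(1/3) = 1.1054

1.1054 AU


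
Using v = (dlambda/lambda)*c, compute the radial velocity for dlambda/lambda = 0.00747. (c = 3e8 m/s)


v = (dlambda/lambda) * c = 0.00747 * 3e8 = 2.241e+06

2.241e+06 m/s


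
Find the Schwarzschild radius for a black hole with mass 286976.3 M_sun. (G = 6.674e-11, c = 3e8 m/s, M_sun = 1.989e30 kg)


M = 286976.3 * 1.989e30 kg = 5.707958607e+35 kg. rs = 2GM/c^2 = 2 * 6.674e-11 * 5.707958607e+35 / (3e8)^2 = 8.466e+08

8.466e+08 m


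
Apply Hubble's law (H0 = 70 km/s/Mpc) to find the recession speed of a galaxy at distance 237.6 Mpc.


v = H0 * d = 70 * 237.6 = 16632.0

16632.0 km/s


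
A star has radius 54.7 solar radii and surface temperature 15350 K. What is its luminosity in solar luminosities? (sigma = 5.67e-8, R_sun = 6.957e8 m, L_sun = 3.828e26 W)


R = 54.7 * 6.957e8 m = 3.805479e+10 m. L = 4*pi*R^2*sigma*T^4 = 4*pi*(3.805479e+10)^2 * 5.67e-8 * 15350^4 = 5.72855519e+31 W. L/L_sun = 5.72855519e+31 / 3.828e26 = 149648.7772

149648.7772 L_sun


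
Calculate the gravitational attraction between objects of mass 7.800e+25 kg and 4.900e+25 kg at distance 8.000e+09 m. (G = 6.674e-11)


F = G*m1*m2/r^2 = 6.674e-11 * 7.800e+25 * 4.900e+25 / (8.000e+09)^2 = 6.674e-11 * 3.822e+51 / 6.400e+19 = 3.986e+21

3.986e+21 N


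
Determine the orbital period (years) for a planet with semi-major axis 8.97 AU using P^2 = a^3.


P = a^(3/2) = 8.97^1.5 = 26.8651

26.8651 years


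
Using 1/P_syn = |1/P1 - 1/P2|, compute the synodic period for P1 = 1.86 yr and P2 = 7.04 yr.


1/P_syn = |1/P1 - 1/P2| = |1/1.86 - 1/7.04| => P_syn = 2.5279

2.5279 years


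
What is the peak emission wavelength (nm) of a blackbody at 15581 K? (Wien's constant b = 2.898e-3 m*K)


lam_max = b / T = 2.898e-3 / 15581 = 1.860e-07 m = 185.9958 nm

185.9958 nm


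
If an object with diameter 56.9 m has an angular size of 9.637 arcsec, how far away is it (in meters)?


D = size / theta_rad, theta_rad = 9.637 * pi/(180*3600) = 4.672e-05, D = 1.218e+06

1.218e+06 m


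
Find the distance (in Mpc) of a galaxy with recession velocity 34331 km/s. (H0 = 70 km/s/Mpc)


d = v / H0 = 34331 / 70 = 490.4429

490.4429 Mpc


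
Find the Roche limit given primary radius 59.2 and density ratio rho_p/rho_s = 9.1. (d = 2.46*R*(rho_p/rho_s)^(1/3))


d_Roche = 2.46 * 59.2 * 9.1^(1/3) = 304.0446

304.0446


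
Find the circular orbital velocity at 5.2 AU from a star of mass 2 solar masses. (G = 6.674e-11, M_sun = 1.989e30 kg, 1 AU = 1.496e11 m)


v = sqrt(GM/r) = sqrt(6.674e-11 * 3.978e+30 / 7.779e+11) = 18473.8759

18473.8759 m/s


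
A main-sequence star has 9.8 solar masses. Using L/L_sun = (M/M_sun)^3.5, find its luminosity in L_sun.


L/L_sun = (M/M_sun)^3.5 = 9.8^3.5 = 2946.397

2946.397 L_sun


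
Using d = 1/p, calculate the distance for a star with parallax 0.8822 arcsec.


d = 1/p = 1/0.8822 = 1.1335

1.1335 pc


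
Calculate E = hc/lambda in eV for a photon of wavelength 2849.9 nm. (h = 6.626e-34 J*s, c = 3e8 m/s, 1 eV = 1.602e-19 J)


E = hc/lambda = 6.626e-34 * 3e8 / 2.850e-06 = 6.975e-20 J = 0.4354 eV

0.4354 eV


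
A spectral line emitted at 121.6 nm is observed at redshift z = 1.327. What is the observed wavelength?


lam_obs = lam_emit * (1 + z) = 121.6 * (1 + 1.327) = 282.9632

282.9632 nm


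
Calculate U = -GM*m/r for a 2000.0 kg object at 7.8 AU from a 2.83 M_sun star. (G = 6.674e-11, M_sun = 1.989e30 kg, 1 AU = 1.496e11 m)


M = 2.83 * 1.989e30 kg = 5.62887e+30 kg; r = 7.8 AU * 1.496e11 m/AU = 1.16688e+12 m. U = -GM*m/r = -(6.674e-11 * 5.62887e+30 * 2000.0) / 1.16688e+12 = -6.439e+11

-6.439e+11 J


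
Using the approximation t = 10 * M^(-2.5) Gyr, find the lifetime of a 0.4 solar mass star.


t = 10 * M^(-2.5) = 10 * 0.4^(-2.5) = 98.8212

98.8212 Gyr


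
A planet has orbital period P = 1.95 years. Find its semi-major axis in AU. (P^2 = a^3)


a = P^(2/3) = 1.95^(2/3) = 1.5608

1.5608 AU


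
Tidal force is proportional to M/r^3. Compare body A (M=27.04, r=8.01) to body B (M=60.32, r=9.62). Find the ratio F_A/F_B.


Ratio = (M1/r1^3) / (M2/r2^3) = (27.04/8.01^3) / (60.32/9.62^3) = 0.7766

0.7766


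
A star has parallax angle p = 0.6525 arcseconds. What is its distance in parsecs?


d = 1/p = 1/0.6525 = 1.5326

1.5326 pc


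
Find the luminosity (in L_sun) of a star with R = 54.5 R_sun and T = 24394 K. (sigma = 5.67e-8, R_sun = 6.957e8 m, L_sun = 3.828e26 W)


R = 54.5 * 6.957e8 m = 3.791565e+10 m. L = 4*pi*R^2*sigma*T^4 = 4*pi*(3.791565e+10)^2 * 5.67e-8 * 24394^4 = 3.627120735e+32 W. L/L_sun = 3.627120735e+32 / 3.828e26 = 947523.7031

947523.7031 L_sun


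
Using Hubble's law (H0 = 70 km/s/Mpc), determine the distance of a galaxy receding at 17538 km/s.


d = v / H0 = 17538 / 70 = 250.5429

250.5429 Mpc


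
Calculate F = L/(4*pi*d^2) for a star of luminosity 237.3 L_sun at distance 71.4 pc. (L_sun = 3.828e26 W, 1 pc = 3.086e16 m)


F = L / (4*pi*d^2) = 9.084e+28 / (4*pi*(2.203e+18)^2) = 1.489e-09

1.489e-09 W/m^2


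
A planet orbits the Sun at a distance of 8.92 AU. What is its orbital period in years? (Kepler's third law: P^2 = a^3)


P = a^(3/2) = 8.92^1.5 = 26.6408

26.6408 years


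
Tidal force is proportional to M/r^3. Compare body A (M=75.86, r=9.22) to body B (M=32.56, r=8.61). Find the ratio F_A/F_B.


Ratio = (M1/r1^3) / (M2/r2^3) = (75.86/9.22^3) / (32.56/8.61^3) = 1.8973

1.8973


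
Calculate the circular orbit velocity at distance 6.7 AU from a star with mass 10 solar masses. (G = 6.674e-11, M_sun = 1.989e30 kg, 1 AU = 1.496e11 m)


v = sqrt(GM/r) = sqrt(6.674e-11 * 1.989e+31 / 1.002e+12) = 36392.1149

36392.1149 m/s


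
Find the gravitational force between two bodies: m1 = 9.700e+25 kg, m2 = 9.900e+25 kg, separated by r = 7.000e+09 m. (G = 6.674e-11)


F = G*m1*m2/r^2 = 6.674e-11 * 9.700e+25 * 9.900e+25 / (7.000e+09)^2 = 6.674e-11 * 9.603e+51 / 4.900e+19 = 1.308e+22

1.308e+22 N


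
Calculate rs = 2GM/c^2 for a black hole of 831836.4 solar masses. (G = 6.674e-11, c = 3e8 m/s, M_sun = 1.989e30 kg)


M = 831836.4 * 1.989e30 kg = 1.6545226e+36 kg. rs = 2GM/c^2 = 2 * 6.674e-11 * 1.6545226e+36 / (3e8)^2 = 2.454e+09

2.454e+09 m


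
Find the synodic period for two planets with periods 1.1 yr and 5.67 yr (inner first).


1/P_syn = |1/P1 - 1/P2| = |1/1.1 - 1/5.67| => P_syn = 1.3648

1.3648 years


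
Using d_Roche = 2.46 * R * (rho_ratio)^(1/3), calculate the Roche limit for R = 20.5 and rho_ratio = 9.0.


d_Roche = 2.46 * 20.5 * 9.0^(1/3) = 104.8986

104.8986


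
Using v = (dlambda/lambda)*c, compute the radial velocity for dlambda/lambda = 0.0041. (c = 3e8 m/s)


v = (dlambda/lambda) * c = 0.0041 * 3e8 = 1.230e+06

1.230e+06 m/s


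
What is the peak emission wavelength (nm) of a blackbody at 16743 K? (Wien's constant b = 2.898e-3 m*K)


lam_max = b / T = 2.898e-3 / 16743 = 1.731e-07 m = 173.0873 nm

173.0873 nm


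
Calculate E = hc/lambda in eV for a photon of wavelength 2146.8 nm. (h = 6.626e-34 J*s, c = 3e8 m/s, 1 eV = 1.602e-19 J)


E = hc/lambda = 6.626e-34 * 3e8 / 2.147e-06 = 9.259e-20 J = 0.578 eV

0.578 eV


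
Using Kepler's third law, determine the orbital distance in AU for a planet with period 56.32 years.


a = P^(2/3) = 56.32^(2/3) = 14.6929

14.6929 AU


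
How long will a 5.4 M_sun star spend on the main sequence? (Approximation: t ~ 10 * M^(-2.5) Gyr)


t = 10 * M^(-2.5) = 10 * 5.4^(-2.5) = 0.1476

0.1476 Gyr


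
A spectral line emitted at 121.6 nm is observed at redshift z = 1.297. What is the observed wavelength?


lam_obs = lam_emit * (1 + z) = 121.6 * (1 + 1.297) = 279.3152

279.3152 nm


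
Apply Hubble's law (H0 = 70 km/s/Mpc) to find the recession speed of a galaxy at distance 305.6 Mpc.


v = H0 * d = 70 * 305.6 = 21392.0

21392.0 km/s


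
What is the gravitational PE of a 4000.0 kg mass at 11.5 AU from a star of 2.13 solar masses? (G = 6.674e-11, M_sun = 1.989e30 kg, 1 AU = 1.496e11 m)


M = 2.13 * 1.989e30 kg = 4.23657e+30 kg; r = 11.5 AU * 1.496e11 m/AU = 1.7204e+12 m. U = -GM*m/r = -(6.674e-11 * 4.23657e+30 * 4000.0) / 1.7204e+12 = -6.574e+11

-6.574e+11 J


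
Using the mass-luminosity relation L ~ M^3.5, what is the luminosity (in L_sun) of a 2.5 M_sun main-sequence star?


L/L_sun = (M/M_sun)^3.5 = 2.5^3.5 = 24.7053

24.7053 L_sun


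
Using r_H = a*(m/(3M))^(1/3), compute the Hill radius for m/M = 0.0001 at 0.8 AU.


r_H = a * (m/3M)^(1/3) = 0.8 * (0.0001/3)^(1/3) = 0.0257

0.0257 AU


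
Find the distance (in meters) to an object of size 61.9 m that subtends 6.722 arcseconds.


D = size / theta_rad, theta_rad = 6.722 * pi/(180*3600) = 3.259e-05, D = 1.899e+06

1.899e+06 m


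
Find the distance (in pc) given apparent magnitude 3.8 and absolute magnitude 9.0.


d = 10^((m - M + 5)/5) = 10^((3.8 - 9.0 + 5)/5) = 0.912

0.912 pc


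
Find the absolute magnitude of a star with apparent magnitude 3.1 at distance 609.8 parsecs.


M = m - 5*log10(d) + 5 = 3.1 - 5*log10(609.8) + 5 = -5.8259

-5.8259


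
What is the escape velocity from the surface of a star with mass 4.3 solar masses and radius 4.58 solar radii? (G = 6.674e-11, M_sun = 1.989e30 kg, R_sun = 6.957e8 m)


M = 4.3 * 1.989e30 kg = 8.5527e+30 kg; R = 4.58 * 6.957e8 m = 3.186306e+09 m. v_esc = sqrt(2GM/R) = sqrt(2 * 6.674e-11 * 8.5527e+30 / 3.186306e+09) = 598571.4213

598571.4213 m/s


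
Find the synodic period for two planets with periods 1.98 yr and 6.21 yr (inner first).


1/P_syn = |1/P1 - 1/P2| = |1/1.98 - 1/6.21| => P_syn = 2.9068

2.9068 years


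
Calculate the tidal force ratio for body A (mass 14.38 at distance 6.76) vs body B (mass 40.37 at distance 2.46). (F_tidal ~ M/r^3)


Ratio = (M1/r1^3) / (M2/r2^3) = (14.38/6.76^3) / (40.37/2.46^3) = 0.0172

0.0172


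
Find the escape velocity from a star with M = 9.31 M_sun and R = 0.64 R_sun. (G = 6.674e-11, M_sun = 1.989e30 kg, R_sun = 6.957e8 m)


M = 9.31 * 1.989e30 kg = 1.851759e+31 kg; R = 0.64 * 6.957e8 m = 4.45248e+08 m. v_esc = sqrt(2GM/R) = sqrt(2 * 6.674e-11 * 1.851759e+31 / 4.45248e+08) = 2.356e+06

2.356e+06 m/s


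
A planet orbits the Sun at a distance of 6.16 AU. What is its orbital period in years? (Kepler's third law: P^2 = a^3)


P = a^(3/2) = 6.16^1.5 = 15.2887

15.2887 years


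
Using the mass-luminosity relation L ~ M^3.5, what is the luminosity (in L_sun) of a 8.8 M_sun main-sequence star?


L/L_sun = (M/M_sun)^3.5 = 8.8^3.5 = 2021.5726

2021.5726 L_sun


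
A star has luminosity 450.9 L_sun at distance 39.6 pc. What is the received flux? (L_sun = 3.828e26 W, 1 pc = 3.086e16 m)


F = L / (4*pi*d^2) = 1.726e+29 / (4*pi*(1.222e+18)^2) = 9.197e-09

9.197e-09 W/m^2


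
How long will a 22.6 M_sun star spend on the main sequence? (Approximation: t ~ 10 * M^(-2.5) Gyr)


t = 10 * M^(-2.5) = 10 * 22.6^(-2.5) = 0.0041

0.0041 Gyr


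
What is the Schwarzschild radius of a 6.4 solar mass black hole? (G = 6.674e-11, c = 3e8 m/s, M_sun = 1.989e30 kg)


M = 6.4 * 1.989e30 kg = 1.27296e+31 kg. rs = 2GM/c^2 = 2 * 6.674e-11 * 1.27296e+31 / (3e8)^2 = 18879.4112

18879.4112 m


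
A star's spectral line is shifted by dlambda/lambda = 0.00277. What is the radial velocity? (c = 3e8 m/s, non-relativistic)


v = (dlambda/lambda) * c = 0.00277 * 3e8 = 831000.0

831000.0 m/s


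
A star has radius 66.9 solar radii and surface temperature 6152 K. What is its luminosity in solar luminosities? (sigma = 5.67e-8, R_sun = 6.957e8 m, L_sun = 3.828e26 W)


R = 66.9 * 6.957e8 m = 4.654233e+10 m. L = 4*pi*R^2*sigma*T^4 = 4*pi*(4.654233e+10)^2 * 5.67e-8 * 6152^4 = 2.210825537e+30 W. L/L_sun = 2.210825537e+30 / 3.828e26 = 5775.4063

5775.4063 L_sun


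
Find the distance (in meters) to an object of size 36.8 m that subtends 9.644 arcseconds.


D = size / theta_rad, theta_rad = 9.644 * pi/(180*3600) = 4.676e-05, D = 787074.3333

787074.3333 m


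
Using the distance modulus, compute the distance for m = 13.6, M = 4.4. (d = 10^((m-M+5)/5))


d = 10^((m - M + 5)/5) = 10^((13.6 - 4.4 + 5)/5) = 691.831

691.831 pc


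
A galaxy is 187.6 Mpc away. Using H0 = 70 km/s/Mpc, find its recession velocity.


v = H0 * d = 70 * 187.6 = 13132.0

13132.0 km/s


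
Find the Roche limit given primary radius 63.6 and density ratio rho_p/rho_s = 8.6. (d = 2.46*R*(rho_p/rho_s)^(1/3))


d_Roche = 2.46 * 63.6 * 8.6^(1/3) = 320.547

320.547


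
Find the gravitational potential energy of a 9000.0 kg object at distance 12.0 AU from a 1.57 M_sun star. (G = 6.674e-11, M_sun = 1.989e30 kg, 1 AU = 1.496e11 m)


M = 1.57 * 1.989e30 kg = 3.12273e+30 kg; r = 12.0 AU * 1.496e11 m/AU = 1.7952e+12 m. U = -GM*m/r = -(6.674e-11 * 3.12273e+30 * 9000.0) / 1.7952e+12 = -1.045e+12

-1.045e+12 J


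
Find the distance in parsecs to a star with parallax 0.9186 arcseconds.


d = 1/p = 1/0.9186 = 1.0886

1.0886 pc


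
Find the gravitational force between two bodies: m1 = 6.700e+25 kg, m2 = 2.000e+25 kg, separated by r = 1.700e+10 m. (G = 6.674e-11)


F = G*m1*m2/r^2 = 6.674e-11 * 6.700e+25 * 2.000e+25 / (1.700e+10)^2 = 6.674e-11 * 1.340e+51 / 2.890e+20 = 3.095e+20

3.095e+20 N


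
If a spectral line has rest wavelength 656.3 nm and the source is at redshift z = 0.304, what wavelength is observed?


lam_obs = lam_emit * (1 + z) = 656.3 * (1 + 0.304) = 855.8152

855.8152 nm


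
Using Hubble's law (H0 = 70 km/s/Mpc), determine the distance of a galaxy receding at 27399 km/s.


d = v / H0 = 27399 / 70 = 391.4143

391.4143 Mpc


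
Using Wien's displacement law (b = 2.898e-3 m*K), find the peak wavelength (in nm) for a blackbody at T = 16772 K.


lam_max = b / T = 2.898e-3 / 16772 = 1.728e-07 m = 172.788 nm

172.788 nm


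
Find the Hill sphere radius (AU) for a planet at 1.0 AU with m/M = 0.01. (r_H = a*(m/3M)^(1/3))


r_H = a * (m/3M)^(1/3) = 1.0 * (0.01/3)^(1/3) = 0.1494

0.1494 AU


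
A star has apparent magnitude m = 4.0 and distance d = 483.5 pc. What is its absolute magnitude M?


M = m - 5*log10(d) + 5 = 4.0 - 5*log10(483.5) + 5 = -4.422

-4.422


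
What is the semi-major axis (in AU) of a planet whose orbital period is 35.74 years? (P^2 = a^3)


a = P^(2/3) = 35.74^(2/3) = 10.8502

10.8502 AU


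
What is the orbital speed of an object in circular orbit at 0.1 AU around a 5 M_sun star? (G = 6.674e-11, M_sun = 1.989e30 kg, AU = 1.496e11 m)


v = sqrt(GM/r) = sqrt(6.674e-11 * 9.945e+30 / 1.496e+10) = 210634.5931

210634.5931 m/s


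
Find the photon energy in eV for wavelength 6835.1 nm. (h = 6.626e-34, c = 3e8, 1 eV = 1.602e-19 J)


E = hc/lambda = 6.626e-34 * 3e8 / 6.835e-06 = 2.908e-20 J = 0.1815 eV

0.1815 eV


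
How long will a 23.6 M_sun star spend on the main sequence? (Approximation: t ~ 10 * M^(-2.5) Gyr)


t = 10 * M^(-2.5) = 10 * 23.6^(-2.5) = 0.0037

0.0037 Gyr


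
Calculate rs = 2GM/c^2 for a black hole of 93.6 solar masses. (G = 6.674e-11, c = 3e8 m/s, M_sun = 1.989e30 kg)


M = 93.6 * 1.989e30 kg = 1.861704e+32 kg. rs = 2GM/c^2 = 2 * 6.674e-11 * 1.861704e+32 / (3e8)^2 = 276111.3888

276111.3888 m


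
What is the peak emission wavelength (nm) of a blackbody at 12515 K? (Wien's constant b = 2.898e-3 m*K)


lam_max = b / T = 2.898e-3 / 12515 = 2.316e-07 m = 231.5621 nm

231.5621 nm


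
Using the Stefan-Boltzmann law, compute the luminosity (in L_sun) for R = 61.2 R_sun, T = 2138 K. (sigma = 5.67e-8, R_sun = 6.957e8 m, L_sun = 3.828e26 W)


R = 61.2 * 6.957e8 m = 4.257684e+10 m. L = 4*pi*R^2*sigma*T^4 = 4*pi*(4.257684e+10)^2 * 5.67e-8 * 2138^4 = 2.698799229e+28 W. L/L_sun = 2.698799229e+28 / 3.828e26 = 70.5015

70.5015 L_sun


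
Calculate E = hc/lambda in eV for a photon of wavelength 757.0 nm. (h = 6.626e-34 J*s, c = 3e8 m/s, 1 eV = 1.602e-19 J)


E = hc/lambda = 6.626e-34 * 3e8 / 7.570e-07 = 2.626e-19 J = 1.6391 eV

1.6391 eV


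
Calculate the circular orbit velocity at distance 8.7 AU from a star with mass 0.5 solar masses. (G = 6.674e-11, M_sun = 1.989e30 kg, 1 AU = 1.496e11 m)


v = sqrt(GM/r) = sqrt(6.674e-11 * 9.945e+29 / 1.302e+12) = 7141.1815

7141.1815 m/s


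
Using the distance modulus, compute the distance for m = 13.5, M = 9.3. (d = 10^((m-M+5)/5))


d = 10^((m - M + 5)/5) = 10^((13.5 - 9.3 + 5)/5) = 69.1831

69.1831 pc


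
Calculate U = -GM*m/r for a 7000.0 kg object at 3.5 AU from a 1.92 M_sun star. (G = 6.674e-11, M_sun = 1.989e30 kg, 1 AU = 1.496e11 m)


M = 1.92 * 1.989e30 kg = 3.81888e+30 kg; r = 3.5 AU * 1.496e11 m/AU = 5.236e+11 m. U = -GM*m/r = -(6.674e-11 * 3.81888e+30 * 7000.0) / 5.236e+11 = -3.407e+12

-3.407e+12 J


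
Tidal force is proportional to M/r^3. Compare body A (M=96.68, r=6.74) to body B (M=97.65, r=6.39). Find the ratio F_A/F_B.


Ratio = (M1/r1^3) / (M2/r2^3) = (96.68/6.74^3) / (97.65/6.39^3) = 0.8437

0.8437


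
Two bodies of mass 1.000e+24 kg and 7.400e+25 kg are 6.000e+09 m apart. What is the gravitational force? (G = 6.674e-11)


F = G*m1*m2/r^2 = 6.674e-11 * 1.000e+24 * 7.400e+25 / (6.000e+09)^2 = 6.674e-11 * 7.400e+49 / 3.600e+19 = 1.372e+20

1.372e+20 N


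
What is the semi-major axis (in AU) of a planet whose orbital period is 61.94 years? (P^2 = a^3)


a = P^(2/3) = 61.94^(2/3) = 15.6548

15.6548 AU


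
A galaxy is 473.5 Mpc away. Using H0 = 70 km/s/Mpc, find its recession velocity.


v = H0 * d = 70 * 473.5 = 33145.0

33145.0 km/s


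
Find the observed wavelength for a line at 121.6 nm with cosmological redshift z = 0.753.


lam_obs = lam_emit * (1 + z) = 121.6 * (1 + 0.753) = 213.1648

213.1648 nm


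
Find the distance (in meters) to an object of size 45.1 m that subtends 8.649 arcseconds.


D = size / theta_rad, theta_rad = 8.649 * pi/(180*3600) = 4.193e-05, D = 1.076e+06

1.076e+06 m


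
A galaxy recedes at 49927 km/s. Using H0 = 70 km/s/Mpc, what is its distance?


d = v / H0 = 49927 / 70 = 713.2429

713.2429 Mpc


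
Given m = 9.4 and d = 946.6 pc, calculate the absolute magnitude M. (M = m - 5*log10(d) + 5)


M = m - 5*log10(d) + 5 = 9.4 - 5*log10(946.6) + 5 = -0.4808

-0.4808


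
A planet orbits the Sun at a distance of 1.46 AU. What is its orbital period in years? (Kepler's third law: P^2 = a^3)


P = a^(3/2) = 1.46^1.5 = 1.7641

1.7641 years


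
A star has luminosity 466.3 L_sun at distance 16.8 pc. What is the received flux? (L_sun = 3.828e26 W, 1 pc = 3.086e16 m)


F = L / (4*pi*d^2) = 1.785e+29 / (4*pi*(5.184e+17)^2) = 5.285e-08

5.285e-08 W/m^2


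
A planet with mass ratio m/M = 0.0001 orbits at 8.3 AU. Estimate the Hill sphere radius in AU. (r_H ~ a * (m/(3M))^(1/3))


r_H = a * (m/3M)^(1/3) = 8.3 * (0.0001/3)^(1/3) = 0.2671

0.2671 AU


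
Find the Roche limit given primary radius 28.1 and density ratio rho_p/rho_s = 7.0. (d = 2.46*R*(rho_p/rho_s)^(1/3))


d_Roche = 2.46 * 28.1 * 7.0^(1/3) = 132.2333

132.2333


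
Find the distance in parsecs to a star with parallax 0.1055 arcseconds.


d = 1/p = 1/0.1055 = 9.4787

9.4787 pc


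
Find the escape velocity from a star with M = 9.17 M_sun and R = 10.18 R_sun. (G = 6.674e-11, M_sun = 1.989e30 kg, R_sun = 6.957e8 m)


M = 9.17 * 1.989e30 kg = 1.823913e+31 kg; R = 10.18 * 6.957e8 m = 7.082226e+09 m. v_esc = sqrt(2GM/R) = sqrt(2 * 6.674e-11 * 1.823913e+31 / 7.082226e+09) = 586307.2543

586307.2543 m/s


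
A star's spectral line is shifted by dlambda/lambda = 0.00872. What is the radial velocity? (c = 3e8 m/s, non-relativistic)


v = (dlambda/lambda) * c = 0.00872 * 3e8 = 2.616e+06

2.616e+06 m/s


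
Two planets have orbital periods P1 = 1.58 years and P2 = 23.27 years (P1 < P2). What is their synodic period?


1/P_syn = |1/P1 - 1/P2| = |1/1.58 - 1/23.27| => P_syn = 1.6951

1.6951 years


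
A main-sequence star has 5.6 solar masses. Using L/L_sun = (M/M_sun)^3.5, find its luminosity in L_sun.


L/L_sun = (M/M_sun)^3.5 = 5.6^3.5 = 415.5833

415.5833 L_sun


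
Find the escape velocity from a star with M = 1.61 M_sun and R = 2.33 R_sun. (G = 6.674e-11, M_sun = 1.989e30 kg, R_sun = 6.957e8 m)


M = 1.61 * 1.989e30 kg = 3.20229e+30 kg; R = 2.33 * 6.957e8 m = 1.620981e+09 m. v_esc = sqrt(2GM/R) = sqrt(2 * 6.674e-11 * 3.20229e+30 / 1.620981e+09) = 513510.6633

513510.6633 m/s


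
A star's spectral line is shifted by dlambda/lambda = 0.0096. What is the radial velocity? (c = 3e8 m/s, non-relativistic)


v = (dlambda/lambda) * c = 0.0096 * 3e8 = 2.880e+06

2.880e+06 m/s


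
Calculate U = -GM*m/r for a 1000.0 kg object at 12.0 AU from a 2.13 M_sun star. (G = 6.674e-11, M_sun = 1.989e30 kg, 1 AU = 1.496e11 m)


M = 2.13 * 1.989e30 kg = 4.23657e+30 kg; r = 12.0 AU * 1.496e11 m/AU = 1.7952e+12 m. U = -GM*m/r = -(6.674e-11 * 4.23657e+30 * 1000.0) / 1.7952e+12 = -1.575e+11

-1.575e+11 J


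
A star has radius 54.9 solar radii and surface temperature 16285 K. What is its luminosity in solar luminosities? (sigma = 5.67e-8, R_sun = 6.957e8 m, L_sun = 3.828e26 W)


R = 54.9 * 6.957e8 m = 3.819393e+10 m. L = 4*pi*R^2*sigma*T^4 = 4*pi*(3.819393e+10)^2 * 5.67e-8 * 16285^4 = 7.310257418e+31 W. L/L_sun = 7.310257418e+31 / 3.828e26 = 190968.0621

190968.0621 L_sun


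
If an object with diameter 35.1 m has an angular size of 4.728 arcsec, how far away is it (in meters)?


D = size / theta_rad, theta_rad = 4.728 * pi/(180*3600) = 2.292e-05, D = 1.531e+06

1.531e+06 m


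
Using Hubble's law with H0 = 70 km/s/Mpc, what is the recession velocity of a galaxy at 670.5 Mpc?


v = H0 * d = 70 * 670.5 = 46935.0

46935.0 km/s


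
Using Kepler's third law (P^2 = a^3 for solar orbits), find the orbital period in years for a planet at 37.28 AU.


P = a^(3/2) = 37.28^1.5 = 227.6218

227.6218 years


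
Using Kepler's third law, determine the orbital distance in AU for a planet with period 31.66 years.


a = P^(2/3) = 31.66^(2/3) = 10.0078

10.0078 AU


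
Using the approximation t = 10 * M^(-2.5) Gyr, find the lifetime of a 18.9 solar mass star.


t = 10 * M^(-2.5) = 10 * 18.9^(-2.5) = 0.0064

0.0064 Gyr


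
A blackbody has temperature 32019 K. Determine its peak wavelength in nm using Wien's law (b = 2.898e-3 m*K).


lam_max = b / T = 2.898e-3 / 32019 = 9.051e-08 m = 90.5088 nm

90.5088 nm


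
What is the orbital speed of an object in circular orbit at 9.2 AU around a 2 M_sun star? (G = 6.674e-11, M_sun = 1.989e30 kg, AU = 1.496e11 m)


v = sqrt(GM/r) = sqrt(6.674e-11 * 3.978e+30 / 1.376e+12) = 13888.8338

13888.8338 m/s


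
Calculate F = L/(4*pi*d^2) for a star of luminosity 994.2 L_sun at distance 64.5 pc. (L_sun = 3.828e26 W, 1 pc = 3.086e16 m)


F = L / (4*pi*d^2) = 3.806e+29 / (4*pi*(1.990e+18)^2) = 7.644e-09

7.644e-09 W/m^2


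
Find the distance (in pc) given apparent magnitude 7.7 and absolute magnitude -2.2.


d = 10^((m - M + 5)/5) = 10^((7.7 - -2.2 + 5)/5) = 954.9926

954.9926 pc


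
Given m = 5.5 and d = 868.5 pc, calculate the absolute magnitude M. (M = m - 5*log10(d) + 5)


M = m - 5*log10(d) + 5 = 5.5 - 5*log10(868.5) + 5 = -4.1938

-4.1938


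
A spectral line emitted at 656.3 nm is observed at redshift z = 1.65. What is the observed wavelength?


lam_obs = lam_emit * (1 + z) = 656.3 * (1 + 1.65) = 1739.195

1739.195 nm


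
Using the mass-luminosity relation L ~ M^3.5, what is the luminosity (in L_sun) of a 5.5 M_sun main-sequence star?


L/L_sun = (M/M_sun)^3.5 = 5.5^3.5 = 390.184

390.184 L_sun


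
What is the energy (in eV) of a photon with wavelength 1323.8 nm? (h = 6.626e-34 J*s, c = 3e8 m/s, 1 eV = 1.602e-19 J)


E = hc/lambda = 6.626e-34 * 3e8 / 1.324e-06 = 1.502e-19 J = 0.9373 eV

0.9373 eV


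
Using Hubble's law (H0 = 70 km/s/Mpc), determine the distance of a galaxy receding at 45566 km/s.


d = v / H0 = 45566 / 70 = 650.9429

650.9429 Mpc


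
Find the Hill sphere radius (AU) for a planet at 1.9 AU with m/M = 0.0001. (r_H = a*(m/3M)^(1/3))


r_H = a * (m/3M)^(1/3) = 1.9 * (0.0001/3)^(1/3) = 0.0611

0.0611 AU


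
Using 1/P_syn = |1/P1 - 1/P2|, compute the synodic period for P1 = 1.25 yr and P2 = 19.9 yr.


1/P_syn = |1/P1 - 1/P2| = |1/1.25 - 1/19.9| => P_syn = 1.3338

1.3338 years


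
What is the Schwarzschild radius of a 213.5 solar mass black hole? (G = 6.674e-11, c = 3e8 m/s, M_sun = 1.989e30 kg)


M = 213.5 * 1.989e30 kg = 4.246515e+32 kg. rs = 2GM/c^2 = 2 * 6.674e-11 * 4.246515e+32 / (3e8)^2 = 629805.358

629805.358 m


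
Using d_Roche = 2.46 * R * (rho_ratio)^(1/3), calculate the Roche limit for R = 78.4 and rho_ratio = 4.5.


d_Roche = 2.46 * 78.4 * 4.5^(1/3) = 318.4114

318.4114


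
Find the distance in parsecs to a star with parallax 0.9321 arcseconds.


d = 1/p = 1/0.9321 = 1.0728

1.0728 pc


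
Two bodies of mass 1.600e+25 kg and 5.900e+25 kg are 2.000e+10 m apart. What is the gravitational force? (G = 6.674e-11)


F = G*m1*m2/r^2 = 6.674e-11 * 1.600e+25 * 5.900e+25 / (2.000e+10)^2 = 6.674e-11 * 9.440e+50 / 4.000e+20 = 1.575e+20

1.575e+20 N


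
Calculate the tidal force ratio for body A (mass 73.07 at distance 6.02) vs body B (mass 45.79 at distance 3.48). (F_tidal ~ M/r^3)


Ratio = (M1/r1^3) / (M2/r2^3) = (73.07/6.02^3) / (45.79/3.48^3) = 0.3083

0.3083


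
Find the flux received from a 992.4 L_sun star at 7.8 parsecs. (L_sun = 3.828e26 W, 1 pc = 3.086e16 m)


F = L / (4*pi*d^2) = 3.799e+29 / (4*pi*(2.407e+17)^2) = 5.218e-07

5.218e-07 W/m^2


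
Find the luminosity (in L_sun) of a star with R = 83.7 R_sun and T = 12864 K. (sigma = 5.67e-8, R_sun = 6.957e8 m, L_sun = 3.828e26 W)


R = 83.7 * 6.957e8 m = 5.823009e+10 m. L = 4*pi*R^2*sigma*T^4 = 4*pi*(5.823009e+10)^2 * 5.67e-8 * 12864^4 = 6.615946296e+31 W. L/L_sun = 6.615946296e+31 / 3.828e26 = 172830.363

172830.363 L_sun


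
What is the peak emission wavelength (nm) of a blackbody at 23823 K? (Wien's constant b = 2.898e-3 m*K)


lam_max = b / T = 2.898e-3 / 23823 = 1.216e-07 m = 121.6471 nm

121.6471 nm


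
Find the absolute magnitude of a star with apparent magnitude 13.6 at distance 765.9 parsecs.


M = m - 5*log10(d) + 5 = 13.6 - 5*log10(765.9) + 5 = 4.1791

4.1791


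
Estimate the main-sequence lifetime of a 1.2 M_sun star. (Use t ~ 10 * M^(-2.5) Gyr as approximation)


t = 10 * M^(-2.5) = 10 * 1.2^(-2.5) = 6.3394

6.3394 Gyr


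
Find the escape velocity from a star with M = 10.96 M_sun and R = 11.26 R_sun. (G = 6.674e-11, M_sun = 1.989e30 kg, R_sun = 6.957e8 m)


M = 10.96 * 1.989e30 kg = 2.179944e+31 kg; R = 11.26 * 6.957e8 m = 7.833582e+09 m. v_esc = sqrt(2GM/R) = sqrt(2 * 6.674e-11 * 2.179944e+31 / 7.833582e+09) = 609467.5266

609467.5266 m/s


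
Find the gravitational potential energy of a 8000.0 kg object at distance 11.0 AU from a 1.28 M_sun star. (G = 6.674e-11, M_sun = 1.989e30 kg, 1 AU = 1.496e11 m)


M = 1.28 * 1.989e30 kg = 2.54592e+30 kg; r = 11.0 AU * 1.496e11 m/AU = 1.6456e+12 m. U = -GM*m/r = -(6.674e-11 * 2.54592e+30 * 8000.0) / 1.6456e+12 = -8.260e+11

-8.260e+11 J


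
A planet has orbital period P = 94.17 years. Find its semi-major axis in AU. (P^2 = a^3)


a = P^(2/3) = 94.17^(2/3) = 20.6986

20.6986 AU


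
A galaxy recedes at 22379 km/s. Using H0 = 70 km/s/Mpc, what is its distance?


d = v / H0 = 22379 / 70 = 319.7

319.7 Mpc


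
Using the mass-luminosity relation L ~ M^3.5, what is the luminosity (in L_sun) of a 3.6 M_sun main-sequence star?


L/L_sun = (M/M_sun)^3.5 = 3.6^3.5 = 88.5235

88.5235 L_sun


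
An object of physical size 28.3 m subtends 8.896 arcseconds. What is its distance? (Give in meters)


D = size / theta_rad, theta_rad = 8.896 * pi/(180*3600) = 4.313e-05, D = 656170.6404

656170.6404 m


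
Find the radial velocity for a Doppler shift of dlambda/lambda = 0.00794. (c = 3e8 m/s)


v = (dlambda/lambda) * c = 0.00794 * 3e8 = 2.382e+06

2.382e+06 m/s


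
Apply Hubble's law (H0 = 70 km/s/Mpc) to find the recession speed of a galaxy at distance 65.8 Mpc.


v = H0 * d = 70 * 65.8 = 4606.0

4606.0 km/s


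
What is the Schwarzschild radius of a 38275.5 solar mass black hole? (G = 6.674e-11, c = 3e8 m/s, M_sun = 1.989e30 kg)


M = 38275.5 * 1.989e30 kg = 7.61299695e+34 kg. rs = 2GM/c^2 = 2 * 6.674e-11 * 7.61299695e+34 / (3e8)^2 = 1.129e+08

1.129e+08 m


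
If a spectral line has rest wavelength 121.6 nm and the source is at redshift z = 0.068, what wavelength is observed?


lam_obs = lam_emit * (1 + z) = 121.6 * (1 + 0.068) = 129.8688

129.8688 nm


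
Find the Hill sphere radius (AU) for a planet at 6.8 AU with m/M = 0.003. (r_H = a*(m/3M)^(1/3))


r_H = a * (m/3M)^(1/3) = 6.8 * (0.003/3)^(1/3) = 0.68

0.68 AU


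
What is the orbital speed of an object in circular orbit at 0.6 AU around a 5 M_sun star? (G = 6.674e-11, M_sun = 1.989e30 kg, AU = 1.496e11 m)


v = sqrt(GM/r) = sqrt(6.674e-11 * 9.945e+30 / 8.976e+10) = 85991.2126

85991.2126 m/s


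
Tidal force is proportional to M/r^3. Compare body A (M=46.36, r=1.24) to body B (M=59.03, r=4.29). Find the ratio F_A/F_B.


Ratio = (M1/r1^3) / (M2/r2^3) = (46.36/1.24^3) / (59.03/4.29^3) = 32.522

32.522


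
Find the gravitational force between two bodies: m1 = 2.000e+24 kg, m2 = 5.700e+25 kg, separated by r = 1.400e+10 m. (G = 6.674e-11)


F = G*m1*m2/r^2 = 6.674e-11 * 2.000e+24 * 5.700e+25 / (1.400e+10)^2 = 6.674e-11 * 1.140e+50 / 1.960e+20 = 3.882e+19

3.882e+19 N


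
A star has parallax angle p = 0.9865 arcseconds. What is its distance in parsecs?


d = 1/p = 1/0.9865 = 1.0137

1.0137 pc


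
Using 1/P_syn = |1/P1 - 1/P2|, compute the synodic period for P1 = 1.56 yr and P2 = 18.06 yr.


1/P_syn = |1/P1 - 1/P2| = |1/1.56 - 1/18.06| => P_syn = 1.7075

1.7075 years


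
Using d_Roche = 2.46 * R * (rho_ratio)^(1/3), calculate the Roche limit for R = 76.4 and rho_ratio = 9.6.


d_Roche = 2.46 * 76.4 * 9.6^(1/3) = 399.4406

399.4406


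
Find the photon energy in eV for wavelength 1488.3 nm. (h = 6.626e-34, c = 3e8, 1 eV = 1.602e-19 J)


E = hc/lambda = 6.626e-34 * 3e8 / 1.488e-06 = 1.336e-19 J = 0.8337 eV

0.8337 eV


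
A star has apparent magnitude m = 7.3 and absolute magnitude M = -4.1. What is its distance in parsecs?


d = 10^((m - M + 5)/5) = 10^((7.3 - -4.1 + 5)/5) = 1905.4607

1905.4607 pc


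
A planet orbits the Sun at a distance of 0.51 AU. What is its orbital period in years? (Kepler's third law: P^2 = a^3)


P = a^(3/2) = 0.51^1.5 = 0.3642

0.3642 years


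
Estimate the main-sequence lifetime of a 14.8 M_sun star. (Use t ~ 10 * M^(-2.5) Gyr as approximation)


t = 10 * M^(-2.5) = 10 * 14.8^(-2.5) = 0.0119

0.0119 Gyr


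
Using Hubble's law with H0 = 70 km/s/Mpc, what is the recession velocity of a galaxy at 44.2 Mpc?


v = H0 * d = 70 * 44.2 = 3094.0

3094.0 km/s


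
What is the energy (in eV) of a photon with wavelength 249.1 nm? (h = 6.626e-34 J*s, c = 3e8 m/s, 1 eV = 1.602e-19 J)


E = hc/lambda = 6.626e-34 * 3e8 / 2.491e-07 = 7.980e-19 J = 4.9812 eV

4.9812 eV


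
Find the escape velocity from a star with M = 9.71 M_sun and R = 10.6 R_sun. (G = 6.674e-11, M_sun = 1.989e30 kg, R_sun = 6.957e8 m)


M = 9.71 * 1.989e30 kg = 1.931319e+31 kg; R = 10.6 * 6.957e8 m = 7.37442e+09 m. v_esc = sqrt(2GM/R) = sqrt(2 * 6.674e-11 * 1.931319e+31 / 7.37442e+09) = 591250.0238

591250.0238 m/s


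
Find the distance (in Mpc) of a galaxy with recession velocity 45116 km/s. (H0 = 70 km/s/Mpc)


d = v / H0 = 45116 / 70 = 644.5143

644.5143 Mpc


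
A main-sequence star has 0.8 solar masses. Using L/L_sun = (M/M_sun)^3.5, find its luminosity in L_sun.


L/L_sun = (M/M_sun)^3.5 = 0.8^3.5 = 0.4579

0.4579 L_sun


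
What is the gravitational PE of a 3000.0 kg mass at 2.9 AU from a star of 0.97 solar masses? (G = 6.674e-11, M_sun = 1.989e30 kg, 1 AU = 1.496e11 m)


M = 0.97 * 1.989e30 kg = 1.92933e+30 kg; r = 2.9 AU * 1.496e11 m/AU = 4.3384e+11 m. U = -GM*m/r = -(6.674e-11 * 1.92933e+30 * 3000.0) / 4.3384e+11 = -8.904e+11

-8.904e+11 J


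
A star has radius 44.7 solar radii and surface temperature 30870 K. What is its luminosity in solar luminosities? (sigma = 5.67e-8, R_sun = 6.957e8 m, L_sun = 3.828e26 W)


R = 44.7 * 6.957e8 m = 3.109779e+10 m. L = 4*pi*R^2*sigma*T^4 = 4*pi*(3.109779e+10)^2 * 5.67e-8 * 30870^4 = 6.257465932e+32 W. L/L_sun = 6.257465932e+32 / 3.828e26 = 1.635e+06

1.635e+06 L_sun


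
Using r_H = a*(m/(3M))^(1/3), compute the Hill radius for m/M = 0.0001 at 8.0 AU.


r_H = a * (m/3M)^(1/3) = 8.0 * (0.0001/3)^(1/3) = 0.2575

0.2575 AU


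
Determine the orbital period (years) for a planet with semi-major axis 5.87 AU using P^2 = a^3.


P = a^(3/2) = 5.87^1.5 = 14.2219

14.2219 years


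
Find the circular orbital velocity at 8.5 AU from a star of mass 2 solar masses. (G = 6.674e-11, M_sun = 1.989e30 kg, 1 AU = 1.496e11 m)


v = sqrt(GM/r) = sqrt(6.674e-11 * 3.978e+30 / 1.272e+12) = 14449.4139

14449.4139 m/s


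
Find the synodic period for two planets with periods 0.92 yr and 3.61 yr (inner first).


1/P_syn = |1/P1 - 1/P2| = |1/0.92 - 1/3.61| => P_syn = 1.2346

1.2346 years


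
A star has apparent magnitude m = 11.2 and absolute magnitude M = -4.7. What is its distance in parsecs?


d = 10^((m - M + 5)/5) = 10^((11.2 - -4.7 + 5)/5) = 15135.6125

15135.6125 pc


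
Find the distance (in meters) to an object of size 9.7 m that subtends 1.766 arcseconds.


D = size / theta_rad, theta_rad = 1.766 * pi/(180*3600) = 8.562e-06, D = 1.133e+06

1.133e+06 m


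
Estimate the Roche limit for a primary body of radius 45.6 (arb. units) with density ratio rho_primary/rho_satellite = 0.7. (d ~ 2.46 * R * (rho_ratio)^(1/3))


d_Roche = 2.46 * 45.6 * 0.7^(1/3) = 99.6015

99.6015


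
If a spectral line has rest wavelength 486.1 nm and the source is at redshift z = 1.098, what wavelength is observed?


lam_obs = lam_emit * (1 + z) = 486.1 * (1 + 1.098) = 1019.8378

1019.8378 nm


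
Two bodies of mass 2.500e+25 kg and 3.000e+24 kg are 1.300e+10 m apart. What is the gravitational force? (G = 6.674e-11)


F = G*m1*m2/r^2 = 6.674e-11 * 2.500e+25 * 3.000e+24 / (1.300e+10)^2 = 6.674e-11 * 7.500e+49 / 1.690e+20 = 2.962e+19

2.962e+19 N


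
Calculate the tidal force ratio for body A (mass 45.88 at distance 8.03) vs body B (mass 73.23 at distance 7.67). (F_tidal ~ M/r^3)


Ratio = (M1/r1^3) / (M2/r2^3) = (45.88/8.03^3) / (73.23/7.67^3) = 0.546

0.546


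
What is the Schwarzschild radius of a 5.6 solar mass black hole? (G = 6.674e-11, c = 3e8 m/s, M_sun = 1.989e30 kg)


M = 5.6 * 1.989e30 kg = 1.11384e+31 kg. rs = 2GM/c^2 = 2 * 6.674e-11 * 1.11384e+31 / (3e8)^2 = 16519.4848

16519.4848 m


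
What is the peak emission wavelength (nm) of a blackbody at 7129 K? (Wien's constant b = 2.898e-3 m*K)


lam_max = b / T = 2.898e-3 / 7129 = 4.065e-07 m = 406.5086 nm

406.5086 nm


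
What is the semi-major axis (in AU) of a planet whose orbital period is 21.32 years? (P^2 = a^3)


a = P^(2/3) = 21.32^(2/3) = 7.6888

7.6888 AU


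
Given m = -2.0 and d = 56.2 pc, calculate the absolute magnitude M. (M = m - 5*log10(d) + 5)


M = m - 5*log10(d) + 5 = -2.0 - 5*log10(56.2) + 5 = -5.7487

-5.7487


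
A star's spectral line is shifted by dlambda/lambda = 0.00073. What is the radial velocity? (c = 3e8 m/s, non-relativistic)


v = (dlambda/lambda) * c = 0.00073 * 3e8 = 219000.0

219000.0 m/s


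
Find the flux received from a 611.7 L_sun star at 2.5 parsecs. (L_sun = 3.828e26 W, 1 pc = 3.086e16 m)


F = L / (4*pi*d^2) = 2.342e+29 / (4*pi*(7.715e+16)^2) = 3.131e-06

3.131e-06 W/m^2


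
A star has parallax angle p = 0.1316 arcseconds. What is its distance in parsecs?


d = 1/p = 1/0.1316 = 7.5988

7.5988 pc


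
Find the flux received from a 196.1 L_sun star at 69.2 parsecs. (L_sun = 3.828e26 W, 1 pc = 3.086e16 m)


F = L / (4*pi*d^2) = 7.507e+28 / (4*pi*(2.136e+18)^2) = 1.310e-09

1.310e-09 W/m^2


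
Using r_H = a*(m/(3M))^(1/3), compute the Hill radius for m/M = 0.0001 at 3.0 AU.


r_H = a * (m/3M)^(1/3) = 3.0 * (0.0001/3)^(1/3) = 0.0965

0.0965 AU


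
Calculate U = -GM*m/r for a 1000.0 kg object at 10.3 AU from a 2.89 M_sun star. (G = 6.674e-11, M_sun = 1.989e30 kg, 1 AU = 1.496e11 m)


M = 2.89 * 1.989e30 kg = 5.74821e+30 kg; r = 10.3 AU * 1.496e11 m/AU = 1.54088e+12 m. U = -GM*m/r = -(6.674e-11 * 5.74821e+30 * 1000.0) / 1.54088e+12 = -2.490e+11

-2.490e+11 J
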